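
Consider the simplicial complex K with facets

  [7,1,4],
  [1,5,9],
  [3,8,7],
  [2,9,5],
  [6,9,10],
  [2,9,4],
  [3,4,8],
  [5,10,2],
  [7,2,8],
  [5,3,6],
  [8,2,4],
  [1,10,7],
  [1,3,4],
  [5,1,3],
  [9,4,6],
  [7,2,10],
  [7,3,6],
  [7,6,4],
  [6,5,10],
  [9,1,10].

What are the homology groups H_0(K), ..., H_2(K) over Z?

Fix the vertex order 1 < 2 < 3 < 4 < 5 < 6 < 7 < 8 < 9 < 10 and write every simplex with vertices in increasing order. Then dim K = 2 and the simplices of K are:

  0-simplices (10): [1], [2], [3], [4], [5], [6], [7], [8], [9], [10]
  1-simplices (30): (30 of them)
  2-simplices (20): (20 of them)

so the chain groups are C_0 ≅ Z^10, C_1 ≅ Z^30, C_2 ≅ Z^20.

Boundary ∂_1: C_1 → C_0 sends each edge [p,q] (with p < q) to q − p.
The 10×30 boundary matrix has rank 9 and Smith normal form diag(1,1,1,1,1,1,1,1,1).

The boundary map ∂_2: C_2 → C_1 maps a triangle to the signed sum of its edges. For instance
  ∂[1,4,7] = [4,7] − [1,7] + [1,4],
  ∂[2,7,8] = [7,8] − [2,8] + [2,7].
The 30×20 boundary matrix has rank 20 and Smith normal form diag(1,1,1,1,1,1,1,1,1,1,1,1,1,1,1,1,1,1,1,2).

Now H_k = ker ∂_k / im ∂_{k+1}, so:

  H_0: rank C_0 − rank ∂_1 = 10 − 9 = 1, and the invariant factors of ∂_1 are all 1, so H_0 ≅ Z.
  H_1: rank ker ∂_1 − rank ∂_2 = (30 − 9) − 20 = 1, and ∂_2 has invariant factor 2 > 1, so H_1 ≅ Z ⊕ Z/2Z.
  H_2: rank ker ∂_2 − rank ∂_3 = (20 − 20) − 0 = 0, and there is no ∂_3, so H_2 ≅ 0.

H_0 = Z,  H_1 = Z ⊕ Z/2Z,  H_2 = 0.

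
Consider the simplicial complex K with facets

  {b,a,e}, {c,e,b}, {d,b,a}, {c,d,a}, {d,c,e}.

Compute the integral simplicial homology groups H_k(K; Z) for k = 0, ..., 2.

H_0 = Z,  H_1 = Z,  H_2 = 0.

Fix the vertex order a < b < c < d < e and write every simplex with vertices in increasing order. Then dim K = 2 and the simplices of K are:

  0-simplices (5): a, b, c, d, e
  1-simplices (10): ab, ac, ad, ae, bc, bd, be, cd, ce, de
  2-simplices (5): abd, abe, acd, bce, cde

so the chain groups are C_0 ≅ Z^5, C_1 ≅ Z^10, C_2 ≅ Z^5.

∂_1: C_1 → C_0 maps an edge to its endpoints' difference, ∂[p,q] = q − p.
The resulting 5×10 matrix has rank 4, and its Smith normal form has invariant factors (1,1,1,1).

Boundary ∂_2: C_2 → C_1 maps a triangle to the signed sum of its edges. For instance
  ∂abd = bd − ad + ab,
  ∂bce = ce − be + bc.
As a 10×5 matrix over Z this has rank 5, with invariant factors (1,1,1,1,1).

Reading off H_k = ker ∂_k / im ∂_{k+1}:

  H_0: rank C_0 − rank ∂_1 = 5 − 4 = 1, and the invariant factors of ∂_1 are all 1, so H_0 = Z.
  H_1: rank ker ∂_1 − rank ∂_2 = (10 − 4) − 5 = 1, and the invariant factors of ∂_2 are all 1, so H_1 = Z.
  H_2: rank ker ∂_2 − rank ∂_3 = (5 − 5) − 0 = 0, and there is no ∂_3, so H_2 = 0.

As a check, the Euler characteristic is 5 − 10 + 5 = 0, which agrees with 1 − 1 + 0 = 0.
(K is a triangulation of the Möbius band.)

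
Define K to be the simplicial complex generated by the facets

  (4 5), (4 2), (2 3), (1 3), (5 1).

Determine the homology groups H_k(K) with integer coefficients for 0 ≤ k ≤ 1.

H_0 = Z,  H_1 = Z.

We work with the vertex ordering 1 < 2 < 3 < 4 < 5. The simplices of K, each written with vertices in increasing order, are:

  0-simplices (5): [1], [2], [3], [4], [5]
  1-simplices (5): [1,3], [1,5], [2,3], [2,4], [4,5]

so the chain groups are C_0 ≅ Z^5, C_1 ≅ Z^5.

The boundary map ∂_1: C_1 → C_0 is given by ∂[p,q] = [q] − [p]. For instance
  ∂[2,3] = [3] − [2].
The resulting 5×5 matrix has rank 4, and its Smith normal form has invariant factors (1,1,1,1).

Reading off H_k = ker ∂_k / im ∂_{k+1}:

  H_0: rank C_0 − rank ∂_1 = 5 − 4 = 1, and the invariant factors of ∂_1 are all 1, so H_0 ≅ Z.
  H_1: rank ker ∂_1 − rank ∂_2 = (5 − 4) − 0 = 1, and there is no ∂_2, so H_1 ≅ Z.

As a check, the Euler characteristic is 5 − 5 = 0, which agrees with 1 − 1 = 0.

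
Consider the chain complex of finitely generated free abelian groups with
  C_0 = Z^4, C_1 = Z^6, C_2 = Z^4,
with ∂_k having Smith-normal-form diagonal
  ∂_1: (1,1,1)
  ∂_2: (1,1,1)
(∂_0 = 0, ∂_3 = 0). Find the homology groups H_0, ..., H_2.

H_0 ≅ Z,  H_1 = 0,  H_2 ≅ Z.

H_0: b_0 = 4 − 0 − 3 = 1; torsion from ∂_1 factors > 1: none. So H_0 ≅ Z.
H_1: b_1 = 6 − 3 − 3 = 0; torsion from ∂_2 factors > 1: none. So H_1 ≅ 0.
H_2: b_2 = 4 − 3 − 0 = 1; torsion from ∂_3 factors > 1: none. So H_2 ≅ Z.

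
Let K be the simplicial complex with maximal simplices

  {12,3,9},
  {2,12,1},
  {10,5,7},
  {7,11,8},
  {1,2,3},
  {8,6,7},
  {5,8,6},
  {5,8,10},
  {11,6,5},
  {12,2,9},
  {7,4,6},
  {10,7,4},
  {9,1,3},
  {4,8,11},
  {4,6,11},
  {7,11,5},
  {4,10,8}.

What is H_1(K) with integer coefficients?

Fix the vertex order 1 < 2 < 3 < 4 < 5 < 6 < 7 < 8 < 9 < 10 < 11 < 12 and write every simplex with vertices in increasing order. Then dim K = 2 and the simplices of K are:

  0-simplices (12): [1], [2], [3], [4], [5], [6], [7], [8], [9], [10], [11], [12]
  1-simplices (28): (28 of them)
  2-simplices (17): (17 of them)

giving chain groups C_0 ≅ Z^12, C_1 ≅ Z^28, C_2 ≅ Z^17.

Boundary ∂_1: C_1 → C_0 sends each edge [p,q] (with p < q) to q − p.
The 12×28 boundary matrix has rank 10 and Smith normal form diag(1,1,1,1,1,1,1,1,1,1).

Boundary ∂_2: C_2 → C_1 maps a triangle to the signed sum of its edges. For instance
  ∂[1,3,9] = [3,9] − [1,9] + [1,3],
  ∂[3,9,12] = [9,12] − [3,12] + [3,9].
As a 28×17 matrix over Z this has rank 17, with invariant factors (1,1,1,1,1,1,1,1,1,1,1,1,1,1,1,1,2).

From H_k ≅ ker(∂_k) / im(∂_{k+1}) we obtain:

  H_1: rank ker ∂_1 − rank ∂_2 = (28 − 10) − 17 = 1, and ∂_2 has invariant factor 2 > 1, so H_1 ≅ Z ⊕ Z/2.

H_1 = Z ⊕ Z/2.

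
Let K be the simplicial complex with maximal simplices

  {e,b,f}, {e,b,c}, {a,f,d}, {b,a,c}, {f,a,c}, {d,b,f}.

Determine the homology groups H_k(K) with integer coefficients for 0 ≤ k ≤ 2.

Fix the vertex order a < b < c < d < e < f and write every simplex with vertices in increasing order. Then dim K = 2 and the simplices of K are:

  0-simplices (6): a, b, c, d, e, f
  1-simplices (12): ab, ac, ad, af, bc, bd, be, bf, ce, cf, df, ef
  2-simplices (6): abc, acf, adf, bce, bdf, bef

so the chain groups are C_0 ≅ Z^6, C_1 ≅ Z^12, C_2 ≅ Z^6.

Boundary ∂_1: C_1 → C_0 sends each edge [p,q] (with p < q) to q − p. For instance
  ∂ce = e − c.
As a 6×12 matrix over Z this has rank 5, with invariant factors (1,1,1,1,1).

The boundary map ∂_2: C_2 → C_1 acts by ∂[p,q,r] = [q,r] − [p,r] + [p,q]. For instance
  ∂acf = cf − af + ac,
  ∂adf = df − af + ad.
As a 12×6 matrix over Z this has rank 6, with invariant factors (1,1,1,1,1,1).

Reading off H_k = ker ∂_k / im ∂_{k+1}:

  H_0: rank C_0 − rank ∂_1 = 6 − 5 = 1, and the invariant factors of ∂_1 are all 1, so H_0 ≅ Z.
  H_1: rank ker ∂_1 − rank ∂_2 = (12 − 5) − 6 = 1, and the invariant factors of ∂_2 are all 1, so H_1 ≅ Z.
  H_2: rank ker ∂_2 − rank ∂_3 = (6 − 6) − 0 = 0, and there is no ∂_3, so H_2 ≅ 0.

As a check, the Euler characteristic is 6 − 12 + 6 = 0, which agrees with 1 − 1 + 0 = 0.

H_0 = Z,  H_1 = Z,  H_2 = 0.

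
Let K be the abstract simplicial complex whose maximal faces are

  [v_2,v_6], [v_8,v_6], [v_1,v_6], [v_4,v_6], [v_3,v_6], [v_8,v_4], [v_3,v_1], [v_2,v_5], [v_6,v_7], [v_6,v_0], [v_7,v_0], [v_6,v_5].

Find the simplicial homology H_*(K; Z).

H_0 ≅ Z,  H_1 ≅ Z^4.

Take the total order v_0 < v_1 < v_2 < v_3 < v_4 < v_5 < v_6 < v_7 < v_8 on the vertex set. Then K (dimension 1) consists of the simplices:

  0-simplices (9): [v_0], [v_1], [v_2], [v_3], [v_4], [v_5], [v_6], [v_7], [v_8]
  1-simplices (12): [v_0,v_6], [v_0,v_7], [v_1,v_3], [v_1,v_6], [v_2,v_5], [v_2,v_6], [v_3,v_6], [v_4,v_6], [v_4,v_8], [v_5,v_6], [v_6,v_7], [v_6,v_8]

giving chain groups C_0 ≅ Z^9, C_1 ≅ Z^12.

∂_1: C_1 → C_0 is given by ∂[p,q] = [q] − [p]. For instance
  ∂[v_6,v_7] = [v_7] − [v_6].
As a 9×12 matrix over Z this has rank 8, with invariant factors (1,1,1,1,1,1,1,1).

From H_k ≅ ker(∂_k) / im(∂_{k+1}) we obtain:

  H_0: rank C_0 − rank ∂_1 = 9 − 8 = 1, and the invariant factors of ∂_1 are all 1, so H_0 ≅ Z.
  H_1: rank ker ∂_1 − rank ∂_2 = (12 − 8) − 0 = 4, and there is no ∂_2, so H_1 ≅ Z^4.

As a check, the Euler characteristic is 9 − 12 = -3, which agrees with 1 − 4 = -3.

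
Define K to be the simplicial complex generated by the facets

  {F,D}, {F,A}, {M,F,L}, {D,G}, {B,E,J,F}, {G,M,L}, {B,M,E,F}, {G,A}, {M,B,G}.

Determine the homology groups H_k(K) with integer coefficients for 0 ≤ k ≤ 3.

H_0 ≅ Z,  H_1 ≅ Z^2,  H_2 = 0,  H_3 = 0.

Fix the vertex order A < B < D < E < F < G < J < L < M and write every simplex with vertices in increasing order. Then dim K = 3 and the simplices of K are:

  0-simplices (9): A, B, D, E, F, G, J, L, M
  1-simplices (18): AF, AG, BE, BF, BG, BJ, BM, DF, DG, EF, EJ, EM, FJ, FL, FM, GL, GM, LM
  2-simplices (10): BEF, BEJ, BEM, BFJ, BFM, BGM, EFJ, EFM, FLM, GLM
  3-simplices (2): BEFJ, BEFM

Hence C_0 ≅ Z^9, C_1 ≅ Z^18, C_2 ≅ Z^10, C_3 ≅ Z^2.

∂_1: C_1 → C_0 sends each edge [p,q] (with p < q) to q − p.
This gives a 9×18 integer matrix of rank 8; reducing to Smith normal form yields diagonal entries (1,1,1,1,1,1,1,1).

The boundary map ∂_2: C_2 → C_1 acts by ∂[p,q,r] = [q,r] − [p,r] + [p,q]. For instance
  ∂BFM = FM − BM + BF,
  ∂BEJ = EJ − BJ + BE.
The 18×10 boundary matrix has rank 8 and Smith normal form diag(1,1,1,1,1,1,1,1).

∂_3: C_3 → C_2 sends each 3-simplex σ to the alternating sum Σ_i (−1)^i (σ with its i-th vertex removed). For instance
  ∂BEFJ = EFJ − BFJ + BEJ − BEF,
  ∂BEFM = EFM − BFM + BEM − BEF.
This gives a 10×2 integer matrix of rank 2; reducing to Smith normal form yields diagonal entries (1,1).

Reading off H_k = ker ∂_k / im ∂_{k+1}:

  H_0: rank C_0 − rank ∂_1 = 9 − 8 = 1, and the invariant factors of ∂_1 are all 1, so H_0 = Z.
  H_1: rank ker ∂_1 − rank ∂_2 = (18 − 8) − 8 = 2, and the invariant factors of ∂_2 are all 1, so H_1 = Z^2.
  H_2: rank ker ∂_2 − rank ∂_3 = (10 − 8) − 2 = 0, and the invariant factors of ∂_3 are all 1, so H_2 = 0.
  H_3: rank ker ∂_3 − rank ∂_4 = (2 − 2) − 0 = 0, and there is no ∂_4, so H_3 = 0.

As a check, the Euler characteristic is 9 − 18 + 10 − 2 = -1, which agrees with 1 − 2 + 0 − 0 = -1.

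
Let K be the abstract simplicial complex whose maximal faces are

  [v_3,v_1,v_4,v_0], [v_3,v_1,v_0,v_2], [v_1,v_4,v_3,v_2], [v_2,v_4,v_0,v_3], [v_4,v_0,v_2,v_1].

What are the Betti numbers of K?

b_0 = 1, b_1 = 0, b_2 = 0, b_3 = 1.

K has 5 vertices, 10 edges, 10 triangles, 5 3-simplices.
rank ∂_0 = 0, rank ∂_1 = 4 ⇒ b_0 = 5 − 0 − 4 = 1; all invariant factors of ∂_1 are 1 so no torsion. So H_0 ≅ Z.
rank ∂_1 = 4, rank ∂_2 = 6 ⇒ b_1 = 10 − 4 − 6 = 0; all invariant factors of ∂_2 are 1 so no torsion. So H_1 ≅ 0.
rank ∂_2 = 6, rank ∂_3 = 4 ⇒ b_2 = 10 − 6 − 4 = 0; all invariant factors of ∂_3 are 1 so no torsion. So H_2 ≅ 0.
rank ∂_3 = 4, rank ∂_4 = 0 ⇒ b_3 = 5 − 4 − 0 = 1. So H_3 ≅ Z.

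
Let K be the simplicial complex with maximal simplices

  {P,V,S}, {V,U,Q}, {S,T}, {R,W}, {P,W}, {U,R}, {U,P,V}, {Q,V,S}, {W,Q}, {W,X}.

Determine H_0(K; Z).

Take the total order P < Q < R < S < T < U < V < W < X on the vertex set. Then K (dimension 2) consists of the simplices:

  0-simplices (9): P, Q, R, S, T, U, V, W, X
  1-simplices (14): PS, PU, PV, PW, QS, QU, QV, QW, RU, RW, ST, SV, UV, WX
  2-simplices (4): PSV, PUV, QSV, QUV

so the chain groups are C_0 ≅ Z^9, C_1 ≅ Z^14, C_2 ≅ Z^4.

The boundary map ∂_1: C_1 → C_0 sends each edge [p,q] (with p < q) to q − p.
The 9×14 boundary matrix has rank 8 and Smith normal form diag(1,1,1,1,1,1,1,1).

∂_2: C_2 → C_1 sends each 2-simplex [p,q,r] to [q,r] − [p,r] + [p,q]. For instance
  ∂QUV = UV − QV + QU,
  ∂PUV = UV − PV + PU.
As a 14×4 matrix over Z this has rank 4, with invariant factors (1,1,1,1).

Computing H_k = (kernel of ∂_k) / (image of ∂_{k+1}):

  H_0: rank C_0 − rank ∂_1 = 9 − 8 = 1, and the invariant factors of ∂_1 are all 1, so H_0 ≅ Z.

H_0 ≅ Z.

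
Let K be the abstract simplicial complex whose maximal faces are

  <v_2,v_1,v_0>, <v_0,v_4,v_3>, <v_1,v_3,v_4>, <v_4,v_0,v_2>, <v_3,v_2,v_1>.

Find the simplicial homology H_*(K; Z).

We work with the vertex ordering v_0 < v_1 < v_2 < v_3 < v_4. The simplices of K, each written with vertices in increasing order, are:

  0-simplices (5): [v_0], [v_1], [v_2], [v_3], [v_4]
  1-simplices (10): [v_0,v_1], [v_0,v_2], [v_0,v_3], [v_0,v_4], [v_1,v_2], [v_1,v_3], [v_1,v_4], [v_2,v_3], [v_2,v_4], [v_3,v_4]
  2-simplices (5): [v_0,v_1,v_2], [v_0,v_2,v_4], [v_0,v_3,v_4], [v_1,v_2,v_3], [v_1,v_3,v_4]

giving chain groups C_0 ≅ Z^5, C_1 ≅ Z^10, C_2 ≅ Z^5.

Boundary ∂_1: C_1 → C_0 is given by ∂[p,q] = [q] − [p].
As a 5×10 matrix over Z this has rank 4, with invariant factors (1,1,1,1).

The boundary map ∂_2: C_2 → C_1 sends each 2-simplex [p,q,r] to [q,r] − [p,r] + [p,q]. For instance
  ∂[v_1,v_3,v_4] = [v_3,v_4] − [v_1,v_4] + [v_1,v_3],
  ∂[v_0,v_3,v_4] = [v_3,v_4] − [v_0,v_4] + [v_0,v_3].
The resulting 10×5 matrix has rank 5, and its Smith normal form has invariant factors (1,1,1,1,1).

From H_k ≅ ker(∂_k) / im(∂_{k+1}) we obtain:

  H_0: rank C_0 − rank ∂_1 = 5 − 4 = 1, and the invariant factors of ∂_1 are all 1, so H_0 = Z.
  H_1: rank ker ∂_1 − rank ∂_2 = (10 − 4) − 5 = 1, and the invariant factors of ∂_2 are all 1, so H_1 = Z.
  H_2: rank ker ∂_2 − rank ∂_3 = (5 − 5) − 0 = 0, and there is no ∂_3, so H_2 = 0.

(K is a triangulation of the Möbius band.)

H_0 ≅ Z,  H_1 ≅ Z,  H_2 = 0.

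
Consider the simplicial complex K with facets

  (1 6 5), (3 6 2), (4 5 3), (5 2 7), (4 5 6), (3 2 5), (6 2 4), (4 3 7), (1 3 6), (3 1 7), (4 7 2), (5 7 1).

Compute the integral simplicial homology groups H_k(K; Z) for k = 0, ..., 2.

H_0 ≅ Z,  H_1 ≅ Z/2,  H_2 = 0.

Take the total order 1 < 2 < 3 < 4 < 5 < 6 < 7 on the vertex set. Then K (dimension 2) consists of the simplices:

  0-simplices (7): [1], [2], [3], [4], [5], [6], [7]
  1-simplices (18): [1,3], [1,5], [1,6], [1,7], [2,3], [2,4], [2,5], [2,6], [2,7], [3,4], [3,5], [3,6], [3,7], [4,5], [4,6], [4,7], [5,6], [5,7]
  2-simplices (12): [1,3,6], [1,3,7], [1,5,6], [1,5,7], [2,3,5], [2,3,6], [2,4,6], [2,4,7], [2,5,7], [3,4,5], [3,4,7], [4,5,6]

so the chain groups are C_0 ≅ Z^7, C_1 ≅ Z^18, C_2 ≅ Z^12.

The boundary map ∂_1: C_1 → C_0 is given by ∂[p,q] = [q] − [p]. For instance
  ∂[5,6] = [6] − [5].
As a 7×18 matrix over Z this has rank 6, with invariant factors (1,1,1,1,1,1).

The boundary map ∂_2: C_2 → C_1 maps a triangle to the signed sum of its edges. For instance
  ∂[3,4,5] = [4,5] − [3,5] + [3,4],
  ∂[4,5,6] = [5,6] − [4,6] + [4,5].
The resulting 18×12 matrix has rank 12, and its Smith normal form has invariant factors (1,1,1,1,1,1,1,1,1,1,1,2).

Computing H_k = (kernel of ∂_k) / (image of ∂_{k+1}):

  H_0: rank C_0 − rank ∂_1 = 7 − 6 = 1, and the invariant factors of ∂_1 are all 1, so H_0 = Z.
  H_1: rank ker ∂_1 − rank ∂_2 = (18 − 6) − 12 = 0, and ∂_2 has invariant factor 2 > 1, so H_1 = Z/2.
  H_2: rank ker ∂_2 − rank ∂_3 = (12 − 12) − 0 = 0, and there is no ∂_3, so H_2 = 0.

As a check, the Euler characteristic is 7 − 18 + 12 = 1, which agrees with 1 − 0 + 0 = 1.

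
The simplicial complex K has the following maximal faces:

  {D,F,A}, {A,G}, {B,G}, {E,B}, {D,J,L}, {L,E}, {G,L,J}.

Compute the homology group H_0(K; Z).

H_0 ≅ Z.

Fix the vertex order A < B < D < E < F < G < J < L and write every simplex with vertices in increasing order. Then dim K = 2 and the simplices of K are:

  0-simplices (8): A, B, D, E, F, G, J, L
  1-simplices (12): AD, AF, AG, BE, BG, DF, DJ, DL, EL, GJ, GL, JL
  2-simplices (3): ADF, DJL, GJL

Hence C_0 ≅ Z^8, C_1 ≅ Z^12, C_2 ≅ Z^3.

∂_1: C_1 → C_0 sends each edge [p,q] (with p < q) to q − p.
The 8×12 boundary matrix has rank 7 and Smith normal form diag(1,1,1,1,1,1,1).

The boundary map ∂_2: C_2 → C_1 sends each 2-simplex [p,q,r] to [q,r] − [p,r] + [p,q]. For instance
  ∂DJL = JL − DL + DJ,
  ∂GJL = JL − GL + GJ.
The resulting 12×3 matrix has rank 3, and its Smith normal form has invariant factors (1,1,1).

From H_k ≅ ker(∂_k) / im(∂_{k+1}) we obtain:

  H_0: rank C_0 − rank ∂_1 = 8 − 7 = 1, and the invariant factors of ∂_1 are all 1, so H_0 = Z.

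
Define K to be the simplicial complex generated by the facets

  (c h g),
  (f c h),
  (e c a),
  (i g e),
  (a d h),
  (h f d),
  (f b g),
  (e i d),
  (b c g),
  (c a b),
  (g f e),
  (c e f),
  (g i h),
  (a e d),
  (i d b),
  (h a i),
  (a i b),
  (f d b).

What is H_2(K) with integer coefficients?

Fix the vertex order a < b < c < d < e < f < g < h < i and write every simplex with vertices in increasing order. Then dim K = 2 and the simplices of K are:

  0-simplices (9): a, b, c, d, e, f, g, h, i
  1-simplices (27): ab, ac, ad, ae, ah, ai, bc, bd, bf, bg, bi, ce, cf, cg, ch, de, df, dh, di, ef, eg, ei, fg, fh, gh, gi, hi
  2-simplices (18): abc, abi, ace, ade, adh, ahi, bcg, bdf, bdi, bfg, cef, cfh, cgh, dei, dfh, efg, egi, ghi

so the chain groups are C_0 ≅ Z^9, C_1 ≅ Z^27, C_2 ≅ Z^18.

∂_1: C_1 → C_0 sends each edge [p,q] (with p < q) to q − p.
The resulting 9×27 matrix has rank 8, and its Smith normal form has invariant factors (1,1,1,1,1,1,1,1).

Boundary ∂_2: C_2 → C_1 maps a triangle to the signed sum of its edges. For instance
  ∂ade = de − ae + ad,
  ∂bdi = di − bi + bd.
The 27×18 boundary matrix has rank 18 and Smith normal form diag(1,1,1,1,1,1,1,1,1,1,1,1,1,1,1,1,1,2).

Now H_k = ker ∂_k / im ∂_{k+1}, so:

  H_2: rank ker ∂_2 − rank ∂_3 = (18 − 18) − 0 = 0, and there is no ∂_3, so H_2 = 0.

(K is a triangulation of the Klein bottle.)

H_2 ≅ 0.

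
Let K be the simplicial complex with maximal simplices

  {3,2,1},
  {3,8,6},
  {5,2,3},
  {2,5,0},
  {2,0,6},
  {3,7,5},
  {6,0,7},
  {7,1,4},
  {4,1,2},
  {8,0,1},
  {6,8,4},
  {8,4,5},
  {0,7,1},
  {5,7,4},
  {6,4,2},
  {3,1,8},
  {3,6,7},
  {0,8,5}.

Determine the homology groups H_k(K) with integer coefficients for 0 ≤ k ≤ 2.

H_0 = Z,  H_1 = Z^2,  H_2 = Z.

Order the vertices as 0 < 1 < 2 < 3 < 4 < 5 < 6 < 7 < 8. Listing each simplex with vertices in this order, K has dimension 2 with simplices:

  0-simplices (9): [0], [1], [2], [3], [4], [5], [6], [7], [8]
  1-simplices (27): (27 of them)
  2-simplices (18): [0,1,7], [0,1,8], [0,2,5], [0,2,6], [0,5,8], [0,6,7], [1,2,3], [1,2,4], [1,3,8], [1,4,7], [2,3,5], [2,4,6], [3,5,7], [3,6,7], [3,6,8], [4,5,7], [4,5,8], [4,6,8]

so the chain groups are C_0 ≅ Z^9, C_1 ≅ Z^27, C_2 ≅ Z^18.

The boundary map ∂_1: C_1 → C_0 is given by ∂[p,q] = [q] − [p]. For instance
  ∂[1,8] = [8] − [1].
As a 9×27 matrix over Z this has rank 8, with invariant factors (1,1,1,1,1,1,1,1).

∂_2: C_2 → C_1 sends each 2-simplex [p,q,r] to [q,r] − [p,r] + [p,q]. For instance
  ∂[0,5,8] = [5,8] − [0,8] + [0,5],
  ∂[2,4,6] = [4,6] − [2,6] + [2,4].
The resulting 27×18 matrix has rank 17, and its Smith normal form has invariant factors (1,1,1,1,1,1,1,1,1,1,1,1,1,1,1,1,1).

Computing H_k = (kernel of ∂_k) / (image of ∂_{k+1}):

  H_0: rank C_0 − rank ∂_1 = 9 − 8 = 1, and the invariant factors of ∂_1 are all 1, so H_0 = Z.
  H_1: rank ker ∂_1 − rank ∂_2 = (27 − 8) − 17 = 2, and the invariant factors of ∂_2 are all 1, so H_1 = Z^2.
  H_2: rank ker ∂_2 − rank ∂_3 = (18 − 17) − 0 = 1, and there is no ∂_3, so H_2 = Z.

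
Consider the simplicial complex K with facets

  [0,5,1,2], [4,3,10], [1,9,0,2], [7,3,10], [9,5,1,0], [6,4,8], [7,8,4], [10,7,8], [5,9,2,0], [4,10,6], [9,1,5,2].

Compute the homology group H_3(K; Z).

We work with the vertex ordering 0 < 1 < 2 < 3 < 4 < 5 < 6 < 7 < 8 < 9 < 10. The simplices of K, each written with vertices in increasing order, are:

  0-simplices (11): [0], [1], [2], [3], [4], [5], [6], [7], [8], [9], [10]
  1-simplices (22): [0,1], [0,2], [0,5], [0,9], [1,2], [1,5], [1,9], [2,5], [2,9], [3,4], [3,7], [3,10], [4,6], [4,7], [4,8], [4,10], [5,9], [6,8], [6,10], [7,8], [7,10], [8,10]
  2-simplices (16): [0,1,2], [0,1,5], [0,1,9], [0,2,5], [0,2,9], [0,5,9], [1,2,5], [1,2,9], [1,5,9], [2,5,9], [3,4,10], [3,7,10], [4,6,8], [4,6,10], [4,7,8], [7,8,10]
  3-simplices (5): [0,1,2,5], [0,1,2,9], [0,1,5,9], [0,2,5,9], [1,2,5,9]

giving chain groups C_0 ≅ Z^11, C_1 ≅ Z^22, C_2 ≅ Z^16, C_3 ≅ Z^5.

The boundary map ∂_1: C_1 → C_0 maps an edge to its endpoints' difference, ∂[p,q] = q − p.
As a 11×22 matrix over Z this has rank 9, with invariant factors (1,1,1,1,1,1,1,1,1).

The boundary map ∂_2: C_2 → C_1 acts by ∂[p,q,r] = [q,r] − [p,r] + [p,q]. For instance
  ∂[1,2,9] = [2,9] − [1,9] + [1,2],
  ∂[0,2,9] = [2,9] − [0,9] + [0,2].
This gives a 22×16 integer matrix of rank 12; reducing to Smith normal form yields diagonal entries (1,1,1,1,1,1,1,1,1,1,1,1).

∂_3: C_3 → C_2 sends each 3-simplex σ to the alternating sum Σ_i (−1)^i (σ with its i-th vertex removed). For instance
  ∂[0,2,5,9] = [2,5,9] − [0,5,9] + [0,2,9] − [0,2,5],
  ∂[0,1,2,9] = [1,2,9] − [0,2,9] + [0,1,9] − [0,1,2].
The resulting 16×5 matrix has rank 4, and its Smith normal form has invariant factors (1,1,1,1).

Reading off H_k = ker ∂_k / im ∂_{k+1}:

  H_3: rank ker ∂_3 − rank ∂_4 = (5 − 4) − 0 = 1, and there is no ∂_4, so H_3 ≅ Z.

H_3 = Z.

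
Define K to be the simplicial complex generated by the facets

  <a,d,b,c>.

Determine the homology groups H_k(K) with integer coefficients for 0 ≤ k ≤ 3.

Fix the vertex order a < b < c < d and write every simplex with vertices in increasing order. Then dim K = 3 and the simplices of K are:

  0-simplices (4): a, b, c, d
  1-simplices (6): ab, ac, ad, bc, bd, cd
  2-simplices (4): abc, abd, acd, bcd
  3-simplices (1): abcd

giving chain groups C_0 ≅ Z^4, C_1 ≅ Z^6, C_2 ≅ Z^4, C_3 ≅ Z^1.

Boundary ∂_1: C_1 → C_0 is given by ∂[p,q] = [q] − [p]. For instance
  ∂bd = d − b.
The resulting 4×6 matrix has rank 3, and its Smith normal form has invariant factors (1,1,1).

∂_2: C_2 → C_1 acts by ∂[p,q,r] = [q,r] − [p,r] + [p,q]. For instance
  ∂bcd = cd − bd + bc,
  ∂abc = bc − ac + ab.
As a 6×4 matrix over Z this has rank 3, with invariant factors (1,1,1).

Boundary ∂_3: C_3 → C_2 sends each 3-simplex σ to the alternating sum Σ_i (−1)^i (σ with its i-th vertex removed). For instance
  ∂abcd = bcd − acd + abd − abc.
This gives a 4×1 integer matrix of rank 1; reducing to Smith normal form yields diagonal entries (1).

Now H_k = ker ∂_k / im ∂_{k+1}, so:

  H_0: rank C_0 − rank ∂_1 = 4 − 3 = 1, and the invariant factors of ∂_1 are all 1, so H_0 = Z.
  H_1: rank ker ∂_1 − rank ∂_2 = (6 − 3) − 3 = 0, and the invariant factors of ∂_2 are all 1, so H_1 = 0.
  H_2: rank ker ∂_2 − rank ∂_3 = (4 − 3) − 1 = 0, and the invariant factors of ∂_3 are all 1, so H_2 = 0.
  H_3: rank ker ∂_3 − rank ∂_4 = (1 − 1) − 0 = 0, and there is no ∂_4, so H_3 = 0.

H_0 ≅ Z,  H_1 = 0,  H_2 = 0,  H_3 = 0.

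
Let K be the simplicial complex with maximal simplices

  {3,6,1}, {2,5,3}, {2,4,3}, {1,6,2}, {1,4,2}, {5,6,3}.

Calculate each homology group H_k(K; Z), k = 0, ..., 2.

We work with the vertex ordering 1 < 2 < 3 < 4 < 5 < 6. The simplices of K, each written with vertices in increasing order, are:

  0-simplices (6): [1], [2], [3], [4], [5], [6]
  1-simplices (12): [1,2], [1,3], [1,4], [1,6], [2,3], [2,4], [2,5], [2,6], [3,4], [3,5], [3,6], [5,6]
  2-simplices (6): [1,2,4], [1,2,6], [1,3,6], [2,3,4], [2,3,5], [3,5,6]

Hence C_0 ≅ Z^6, C_1 ≅ Z^12, C_2 ≅ Z^6.

∂_1: C_1 → C_0 maps an edge to its endpoints' difference, ∂[p,q] = q − p. For instance
  ∂[3,5] = [5] − [3].
As a 6×12 matrix over Z this has rank 5, with invariant factors (1,1,1,1,1).

The boundary map ∂_2: C_2 → C_1 acts by ∂[p,q,r] = [q,r] − [p,r] + [p,q]. For instance
  ∂[1,2,6] = [2,6] − [1,6] + [1,2],
  ∂[2,3,4] = [3,4] − [2,4] + [2,3].
This gives a 12×6 integer matrix of rank 6; reducing to Smith normal form yields diagonal entries (1,1,1,1,1,1).

Computing H_k = (kernel of ∂_k) / (image of ∂_{k+1}):

  H_0: rank C_0 − rank ∂_1 = 6 − 5 = 1, and the invariant factors of ∂_1 are all 1, so H_0 = Z.
  H_1: rank ker ∂_1 − rank ∂_2 = (12 − 5) − 6 = 1, and the invariant factors of ∂_2 are all 1, so H_1 = Z.
  H_2: rank ker ∂_2 − rank ∂_3 = (6 − 6) − 0 = 0, and there is no ∂_3, so H_2 = 0.

H_0 ≅ Z,  H_1 ≅ Z,  H_2 = 0.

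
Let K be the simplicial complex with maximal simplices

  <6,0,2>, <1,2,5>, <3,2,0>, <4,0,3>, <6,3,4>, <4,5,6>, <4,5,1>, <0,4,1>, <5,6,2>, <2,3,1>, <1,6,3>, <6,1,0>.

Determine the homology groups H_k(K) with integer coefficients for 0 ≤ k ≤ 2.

H_0 ≅ Z,  H_1 ≅ Z/2,  H_2 = 0.

Order the vertices as 0 < 1 < 2 < 3 < 4 < 5 < 6. Listing each simplex with vertices in this order, K has dimension 2 with simplices:

  0-simplices (7): [0], [1], [2], [3], [4], [5], [6]
  1-simplices (18): [0,1], [0,2], [0,3], [0,4], [0,6], [1,2], [1,3], [1,4], [1,5], [1,6], [2,3], [2,5], [2,6], [3,4], [3,6], [4,5], [4,6], [5,6]
  2-simplices (12): [0,1,4], [0,1,6], [0,2,3], [0,2,6], [0,3,4], [1,2,3], [1,2,5], [1,3,6], [1,4,5], [2,5,6], [3,4,6], [4,5,6]

Hence C_0 ≅ Z^7, C_1 ≅ Z^18, C_2 ≅ Z^12.

Boundary ∂_1: C_1 → C_0 is given by ∂[p,q] = [q] − [p].
As a 7×18 matrix over Z this has rank 6, with invariant factors (1,1,1,1,1,1).

Boundary ∂_2: C_2 → C_1 acts by ∂[p,q,r] = [q,r] − [p,r] + [p,q]. For instance
  ∂[3,4,6] = [4,6] − [3,6] + [3,4],
  ∂[0,1,6] = [1,6] − [0,6] + [0,1].
As a 18×12 matrix over Z this has rank 12, with invariant factors (1,1,1,1,1,1,1,1,1,1,1,2).

Computing H_k = (kernel of ∂_k) / (image of ∂_{k+1}):

  H_0: rank C_0 − rank ∂_1 = 7 − 6 = 1, and the invariant factors of ∂_1 are all 1, so H_0 = Z.
  H_1: rank ker ∂_1 − rank ∂_2 = (18 − 6) − 12 = 0, and ∂_2 has invariant factor 2 > 1, so H_1 = Z/2.
  H_2: rank ker ∂_2 − rank ∂_3 = (12 − 12) − 0 = 0, and there is no ∂_3, so H_2 = 0.

(K is a triangulation of the real projective plane RP^2.)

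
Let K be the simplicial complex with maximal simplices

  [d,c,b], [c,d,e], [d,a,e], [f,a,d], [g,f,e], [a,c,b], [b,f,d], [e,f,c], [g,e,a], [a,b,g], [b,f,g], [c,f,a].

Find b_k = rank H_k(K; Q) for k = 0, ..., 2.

b_0 = 1, b_1 = 0, b_2 = 0.

Order the vertices as a < b < c < d < e < f < g. Listing each simplex with vertices in this order, K has dimension 2 with simplices:

  0-simplices (7): a, b, c, d, e, f, g
  1-simplices (18): ab, ac, ad, ae, af, ag, bc, bd, bf, bg, cd, ce, cf, de, df, ef, eg, fg
  2-simplices (12): abc, abg, acf, ade, adf, aeg, bcd, bdf, bfg, cde, cef, efg

so the chain groups are C_0 ≅ Z^7, C_1 ≅ Z^18, C_2 ≅ Z^12.

Boundary ∂_1: C_1 → C_0 is given by ∂[p,q] = [q] − [p]. For instance
  ∂de = e − d.
The resulting 7×18 matrix has rank 6, and its Smith normal form has invariant factors (1,1,1,1,1,1).

The boundary map ∂_2: C_2 → C_1 maps a triangle to the signed sum of its edges. For instance
  ∂abc = bc − ac + ab,
  ∂bdf = df − bf + bd.
As a 18×12 matrix over Z this has rank 12, with invariant factors (1,1,1,1,1,1,1,1,1,1,1,2).

Computing H_k = (kernel of ∂_k) / (image of ∂_{k+1}):

  H_0: rank C_0 − rank ∂_1 = 7 − 6 = 1, and the invariant factors of ∂_1 are all 1, so H_0 ≅ Z.
  H_1: rank ker ∂_1 − rank ∂_2 = (18 − 6) − 12 = 0, and ∂_2 has invariant factor 2 > 1, so H_1 ≅ Z/2.
  H_2: rank ker ∂_2 − rank ∂_3 = (12 − 12) − 0 = 0, and there is no ∂_3, so H_2 ≅ 0.

As a check, the Euler characteristic is 7 − 18 + 12 = 1, which agrees with 1 − 0 + 0 = 1.
(K is a triangulation of the real projective plane RP^2.)

Hence the Betti numbers are b_0 = 1, b_1 = 0, b_2 = 0.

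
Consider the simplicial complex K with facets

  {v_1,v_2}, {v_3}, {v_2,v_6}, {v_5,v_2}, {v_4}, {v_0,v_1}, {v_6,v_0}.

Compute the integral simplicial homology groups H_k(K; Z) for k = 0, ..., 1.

Take the total order v_0 < v_1 < v_2 < v_3 < v_4 < v_5 < v_6 on the vertex set. Then K (dimension 1) consists of the simplices:

  0-simplices (7): [v_0], [v_1], [v_2], [v_3], [v_4], [v_5], [v_6]
  1-simplices (5): [v_0,v_1], [v_0,v_6], [v_1,v_2], [v_2,v_5], [v_2,v_6]

Hence C_0 ≅ Z^7, C_1 ≅ Z^5.

The boundary map ∂_1: C_1 → C_0 is given by ∂[p,q] = [q] − [p]. For instance
  ∂[v_0,v_6] = [v_6] − [v_0].
This gives a 7×5 integer matrix of rank 4; reducing to Smith normal form yields diagonal entries (1,1,1,1).

From H_k ≅ ker(∂_k) / im(∂_{k+1}) we obtain:

  H_0: rank C_0 − rank ∂_1 = 7 − 4 = 3, and the invariant factors of ∂_1 are all 1, so H_0 = Z^3.
  H_1: rank ker ∂_1 − rank ∂_2 = (5 − 4) − 0 = 1, and there is no ∂_2, so H_1 = Z.

As a check, the Euler characteristic is 7 − 5 = 2, which agrees with 3 − 1 = 2.

H_0 = Z^3,  H_1 = Z.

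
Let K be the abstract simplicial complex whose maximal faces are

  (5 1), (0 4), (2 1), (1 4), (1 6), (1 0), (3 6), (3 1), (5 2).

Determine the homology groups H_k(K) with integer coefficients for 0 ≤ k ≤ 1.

K has 7 vertices, 9 edges.
rank ∂_0 = 0, rank ∂_1 = 6 ⇒ b_0 = 7 − 0 − 6 = 1; all invariant factors of ∂_1 are 1 so no torsion. So H_0 ≅ Z.
rank ∂_1 = 6, rank ∂_2 = 0 ⇒ b_1 = 9 − 6 − 0 = 3. So H_1 ≅ Z^3.

H_0 = Z,  H_1 = Z^3.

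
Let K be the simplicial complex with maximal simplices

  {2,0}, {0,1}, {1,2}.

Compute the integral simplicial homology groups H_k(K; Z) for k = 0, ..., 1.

H_0 ≅ Z,  H_1 ≅ Z.

Take the total order 0 < 1 < 2 on the vertex set. Then K (dimension 1) consists of the simplices:

  0-simplices (3): [0], [1], [2]
  1-simplices (3): [0,1], [0,2], [1,2]

giving chain groups C_0 ≅ Z^3, C_1 ≅ Z^3.

The boundary map ∂_1: C_1 → C_0 maps an edge to its endpoints' difference, ∂[p,q] = q − p. For instance
  ∂[1,2] = [2] − [1].
The resulting 3×3 matrix has rank 2, and its Smith normal form has invariant factors (1,1).

From H_k ≅ ker(∂_k) / im(∂_{k+1}) we obtain:

  H_0: rank C_0 − rank ∂_1 = 3 − 2 = 1, and the invariant factors of ∂_1 are all 1, so H_0 ≅ Z.
  H_1: rank ker ∂_1 − rank ∂_2 = (3 − 2) − 0 = 1, and there is no ∂_2, so H_1 ≅ Z.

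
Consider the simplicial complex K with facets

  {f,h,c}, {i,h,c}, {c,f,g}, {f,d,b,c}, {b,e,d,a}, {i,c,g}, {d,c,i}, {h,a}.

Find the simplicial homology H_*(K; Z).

Order the vertices as a < b < c < d < e < f < g < h < i. Listing each simplex with vertices in this order, K has dimension 3 with simplices:

  0-simplices (9): a, b, c, d, e, f, g, h, i
  1-simplices (20): ab, ad, ae, ah, bc, bd, be, bf, cd, cf, cg, ch, ci, de, df, di, fg, fh, gi, hi
  2-simplices (13): abd, abe, ade, bcd, bcf, bde, bdf, cdf, cdi, cfg, cfh, cgi, chi
  3-simplices (2): abde, bcdf

so the chain groups are C_0 ≅ Z^9, C_1 ≅ Z^20, C_2 ≅ Z^13, C_3 ≅ Z^2.

∂_1: C_1 → C_0 maps an edge to its endpoints' difference, ∂[p,q] = q − p. For instance
  ∂hi = i − h.
The 9×20 boundary matrix has rank 8 and Smith normal form diag(1,1,1,1,1,1,1,1).

∂_2: C_2 → C_1 sends each 2-simplex [p,q,r] to [q,r] − [p,r] + [p,q]. For instance
  ∂cfg = fg − cg + cf,
  ∂cdf = df − cf + cd.
The resulting 20×13 matrix has rank 11, and its Smith normal form has invariant factors (1,1,1,1,1,1,1,1,1,1,1).

The boundary map ∂_3: C_3 → C_2 sends each 3-simplex σ to the alternating sum Σ_i (−1)^i (σ with its i-th vertex removed). For instance
  ∂bcdf = cdf − bdf + bcf − bcd,
  ∂abde = bde − ade + abe − abd.
This gives a 13×2 integer matrix of rank 2; reducing to Smith normal form yields diagonal entries (1,1).

Computing H_k = (kernel of ∂_k) / (image of ∂_{k+1}):

  H_0: rank C_0 − rank ∂_1 = 9 − 8 = 1, and the invariant factors of ∂_1 are all 1, so H_0 = Z.
  H_1: rank ker ∂_1 − rank ∂_2 = (20 − 8) − 11 = 1, and the invariant factors of ∂_2 are all 1, so H_1 = Z.
  H_2: rank ker ∂_2 − rank ∂_3 = (13 − 11) − 2 = 0, and the invariant factors of ∂_3 are all 1, so H_2 = 0.
  H_3: rank ker ∂_3 − rank ∂_4 = (2 − 2) − 0 = 0, and there is no ∂_4, so H_3 = 0.

As a check, the Euler characteristic is 9 − 20 + 13 − 2 = 0, which agrees with 1 − 1 + 0 − 0 = 0.

H_0 = Z,  H_1 = Z,  H_2 = 0,  H_3 = 0.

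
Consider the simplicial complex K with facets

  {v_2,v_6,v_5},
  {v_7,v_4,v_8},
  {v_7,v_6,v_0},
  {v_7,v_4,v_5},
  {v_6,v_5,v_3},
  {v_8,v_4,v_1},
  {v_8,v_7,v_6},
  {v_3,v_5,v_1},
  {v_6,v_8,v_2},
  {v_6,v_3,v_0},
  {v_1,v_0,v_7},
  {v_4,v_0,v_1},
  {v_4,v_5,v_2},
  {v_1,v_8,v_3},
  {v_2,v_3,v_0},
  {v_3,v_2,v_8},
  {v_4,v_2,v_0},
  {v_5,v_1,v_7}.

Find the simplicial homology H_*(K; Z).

H_0 ≅ Z,  H_1 ≅ Z ⊕ Z/2Z,  H_2 = 0.

Take the total order v_0 < v_1 < v_2 < v_3 < v_4 < v_5 < v_6 < v_7 < v_8 on the vertex set. Then K (dimension 2) consists of the simplices:

  0-simplices (9): [v_0], [v_1], [v_2], [v_3], [v_4], [v_5], [v_6], [v_7], [v_8]
  1-simplices (27): (27 of them)
  2-simplices (18): (18 of them)

giving chain groups C_0 ≅ Z^9, C_1 ≅ Z^27, C_2 ≅ Z^18.

Boundary ∂_1: C_1 → C_0 maps an edge to its endpoints' difference, ∂[p,q] = q − p. For instance
  ∂[v_3,v_5] = [v_5] − [v_3].
The resulting 9×27 matrix has rank 8, and its Smith normal form has invariant factors (1,1,1,1,1,1,1,1).

Boundary ∂_2: C_2 → C_1 maps a triangle to the signed sum of its edges. For instance
  ∂[v_4,v_5,v_7] = [v_5,v_7] − [v_4,v_7] + [v_4,v_5],
  ∂[v_3,v_5,v_6] = [v_5,v_6] − [v_3,v_6] + [v_3,v_5].
As a 27×18 matrix over Z this has rank 18, with invariant factors (1,1,1,1,1,1,1,1,1,1,1,1,1,1,1,1,1,2).

Now H_k = ker ∂_k / im ∂_{k+1}, so:

  H_0: rank C_0 − rank ∂_1 = 9 − 8 = 1, and the invariant factors of ∂_1 are all 1, so H_0 ≅ Z.
  H_1: rank ker ∂_1 − rank ∂_2 = (27 − 8) − 18 = 1, and ∂_2 has invariant factor 2 > 1, so H_1 ≅ Z ⊕ Z/2Z.
  H_2: rank ker ∂_2 − rank ∂_3 = (18 − 18) − 0 = 0, and there is no ∂_3, so H_2 ≅ 0.

(K is a triangulation of the Klein bottle.)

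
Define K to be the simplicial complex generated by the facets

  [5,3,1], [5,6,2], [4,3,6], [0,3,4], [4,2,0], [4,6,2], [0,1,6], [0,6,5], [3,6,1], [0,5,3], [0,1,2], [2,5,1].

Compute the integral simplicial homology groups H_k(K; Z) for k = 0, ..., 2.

We work with the vertex ordering 0 < 1 < 2 < 3 < 4 < 5 < 6. The simplices of K, each written with vertices in increasing order, are:

  0-simplices (7): [0], [1], [2], [3], [4], [5], [6]
  1-simplices (18): [0,1], [0,2], [0,3], [0,4], [0,5], [0,6], [1,2], [1,3], [1,5], [1,6], [2,4], [2,5], [2,6], [3,4], [3,5], [3,6], [4,6], [5,6]
  2-simplices (12): [0,1,2], [0,1,6], [0,2,4], [0,3,4], [0,3,5], [0,5,6], [1,2,5], [1,3,5], [1,3,6], [2,4,6], [2,5,6], [3,4,6]

so the chain groups are C_0 ≅ Z^7, C_1 ≅ Z^18, C_2 ≅ Z^12.

Boundary ∂_1: C_1 → C_0 maps an edge to its endpoints' difference, ∂[p,q] = q − p. For instance
  ∂[2,6] = [6] − [2].
As a 7×18 matrix over Z this has rank 6, with invariant factors (1,1,1,1,1,1).

Boundary ∂_2: C_2 → C_1 acts by ∂[p,q,r] = [q,r] − [p,r] + [p,q]. For instance
  ∂[0,3,5] = [3,5] − [0,5] + [0,3],
  ∂[3,4,6] = [4,6] − [3,6] + [3,4].
As a 18×12 matrix over Z this has rank 12, with invariant factors (1,1,1,1,1,1,1,1,1,1,1,2).

From H_k ≅ ker(∂_k) / im(∂_{k+1}) we obtain:

  H_0: rank C_0 − rank ∂_1 = 7 − 6 = 1, and the invariant factors of ∂_1 are all 1, so H_0 ≅ Z.
  H_1: rank ker ∂_1 − rank ∂_2 = (18 − 6) − 12 = 0, and ∂_2 has invariant factor 2 > 1, so H_1 ≅ Z/2.
  H_2: rank ker ∂_2 − rank ∂_3 = (12 − 12) − 0 = 0, and there is no ∂_3, so H_2 ≅ 0.

(K is a triangulation of the real projective plane RP^2.)

H_0 = Z,  H_1 = Z/2,  H_2 = 0.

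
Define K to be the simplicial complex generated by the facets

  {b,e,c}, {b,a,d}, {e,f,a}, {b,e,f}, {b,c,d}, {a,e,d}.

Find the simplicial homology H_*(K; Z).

H_0 = Z,  H_1 = Z,  H_2 = 0.

We work with the vertex ordering a < b < c < d < e < f. The simplices of K, each written with vertices in increasing order, are:

  0-simplices (6): a, b, c, d, e, f
  1-simplices (12): ab, ad, ae, af, bc, bd, be, bf, cd, ce, de, ef
  2-simplices (6): abd, ade, aef, bcd, bce, bef

so the chain groups are C_0 ≅ Z^6, C_1 ≅ Z^12, C_2 ≅ Z^6.

∂_1: C_1 → C_0 sends each edge [p,q] (with p < q) to q − p. For instance
  ∂ab = b − a.
As a 6×12 matrix over Z this has rank 5, with invariant factors (1,1,1,1,1).

The boundary map ∂_2: C_2 → C_1 acts by ∂[p,q,r] = [q,r] − [p,r] + [p,q]. For instance
  ∂abd = bd − ad + ab,
  ∂bef = ef − bf + be.
The 12×6 boundary matrix has rank 6 and Smith normal form diag(1,1,1,1,1,1).

From H_k ≅ ker(∂_k) / im(∂_{k+1}) we obtain:

  H_0: rank C_0 − rank ∂_1 = 6 − 5 = 1, and the invariant factors of ∂_1 are all 1, so H_0 ≅ Z.
  H_1: rank ker ∂_1 − rank ∂_2 = (12 − 5) − 6 = 1, and the invariant factors of ∂_2 are all 1, so H_1 ≅ Z.
  H_2: rank ker ∂_2 − rank ∂_3 = (6 − 6) − 0 = 0, and there is no ∂_3, so H_2 ≅ 0.

As a check, the Euler characteristic is 6 − 12 + 6 = 0, which agrees with 1 − 1 + 0 = 0.
(K is a triangulation of the cylinder S^1 x I.)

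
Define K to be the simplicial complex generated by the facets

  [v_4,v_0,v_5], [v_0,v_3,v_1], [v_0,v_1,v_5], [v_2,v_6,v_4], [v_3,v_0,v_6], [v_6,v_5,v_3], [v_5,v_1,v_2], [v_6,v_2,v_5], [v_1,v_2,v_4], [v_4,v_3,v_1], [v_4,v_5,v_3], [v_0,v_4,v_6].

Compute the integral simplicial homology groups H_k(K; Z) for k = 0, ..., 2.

H_0 = Z,  H_1 = Z/2,  H_2 = 0.

Fix the vertex order v_0 < v_1 < v_2 < v_3 < v_4 < v_5 < v_6 and write every simplex with vertices in increasing order. Then dim K = 2 and the simplices of K are:

  0-simplices (7): [v_0], [v_1], [v_2], [v_3], [v_4], [v_5], [v_6]
  1-simplices (18): (18 of them)
  2-simplices (12): (12 of them)

giving chain groups C_0 ≅ Z^7, C_1 ≅ Z^18, C_2 ≅ Z^12.

∂_1: C_1 → C_0 is given by ∂[p,q] = [q] − [p].
The 7×18 boundary matrix has rank 6 and Smith normal form diag(1,1,1,1,1,1).

Boundary ∂_2: C_2 → C_1 sends each 2-simplex [p,q,r] to [q,r] − [p,r] + [p,q]. For instance
  ∂[v_3,v_4,v_5] = [v_4,v_5] − [v_3,v_5] + [v_3,v_4],
  ∂[v_1,v_2,v_4] = [v_2,v_4] − [v_1,v_4] + [v_1,v_2].
The resulting 18×12 matrix has rank 12, and its Smith normal form has invariant factors (1,1,1,1,1,1,1,1,1,1,1,2).

Computing H_k = (kernel of ∂_k) / (image of ∂_{k+1}):

  H_0: rank C_0 − rank ∂_1 = 7 − 6 = 1, and the invariant factors of ∂_1 are all 1, so H_0 = Z.
  H_1: rank ker ∂_1 − rank ∂_2 = (18 − 6) − 12 = 0, and ∂_2 has invariant factor 2 > 1, so H_1 = Z/2.
  H_2: rank ker ∂_2 − rank ∂_3 = (12 − 12) − 0 = 0, and there is no ∂_3, so H_2 = 0.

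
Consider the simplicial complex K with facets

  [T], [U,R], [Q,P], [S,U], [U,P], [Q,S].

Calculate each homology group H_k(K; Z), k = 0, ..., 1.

We work with the vertex ordering P < Q < R < S < T < U. The simplices of K, each written with vertices in increasing order, are:

  0-simplices (6): P, Q, R, S, T, U
  1-simplices (5): PQ, PU, QS, RU, SU

giving chain groups C_0 ≅ Z^6, C_1 ≅ Z^5.

The boundary map ∂_1: C_1 → C_0 maps an edge to its endpoints' difference, ∂[p,q] = q − p.
This gives a 6×5 integer matrix of rank 4; reducing to Smith normal form yields diagonal entries (1,1,1,1).

Computing H_k = (kernel of ∂_k) / (image of ∂_{k+1}):

  H_0: rank C_0 − rank ∂_1 = 6 − 4 = 2, and the invariant factors of ∂_1 are all 1, so H_0 ≅ Z^2.
  H_1: rank ker ∂_1 − rank ∂_2 = (5 − 4) − 0 = 1, and there is no ∂_2, so H_1 ≅ Z.

H_0 = Z^2,  H_1 = Z.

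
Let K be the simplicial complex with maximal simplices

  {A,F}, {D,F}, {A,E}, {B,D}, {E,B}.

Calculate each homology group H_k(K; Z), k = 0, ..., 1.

H_0 ≅ Z,  H_1 ≅ Z.

Order the vertices as A < B < D < E < F. Listing each simplex with vertices in this order, K has dimension 1 with simplices:

  0-simplices (5): A, B, D, E, F
  1-simplices (5): AE, AF, BD, BE, DF

so the chain groups are C_0 ≅ Z^5, C_1 ≅ Z^5.

Boundary ∂_1: C_1 → C_0 is given by ∂[p,q] = [q] − [p].
The 5×5 boundary matrix has rank 4 and Smith normal form diag(1,1,1,1).

Reading off H_k = ker ∂_k / im ∂_{k+1}:

  H_0: rank C_0 − rank ∂_1 = 5 − 4 = 1, and the invariant factors of ∂_1 are all 1, so H_0 ≅ Z.
  H_1: rank ker ∂_1 − rank ∂_2 = (5 − 4) − 0 = 1, and there is no ∂_2, so H_1 ≅ Z.

As a check, the Euler characteristic is 5 − 5 = 0, which agrees with 1 − 1 = 0.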